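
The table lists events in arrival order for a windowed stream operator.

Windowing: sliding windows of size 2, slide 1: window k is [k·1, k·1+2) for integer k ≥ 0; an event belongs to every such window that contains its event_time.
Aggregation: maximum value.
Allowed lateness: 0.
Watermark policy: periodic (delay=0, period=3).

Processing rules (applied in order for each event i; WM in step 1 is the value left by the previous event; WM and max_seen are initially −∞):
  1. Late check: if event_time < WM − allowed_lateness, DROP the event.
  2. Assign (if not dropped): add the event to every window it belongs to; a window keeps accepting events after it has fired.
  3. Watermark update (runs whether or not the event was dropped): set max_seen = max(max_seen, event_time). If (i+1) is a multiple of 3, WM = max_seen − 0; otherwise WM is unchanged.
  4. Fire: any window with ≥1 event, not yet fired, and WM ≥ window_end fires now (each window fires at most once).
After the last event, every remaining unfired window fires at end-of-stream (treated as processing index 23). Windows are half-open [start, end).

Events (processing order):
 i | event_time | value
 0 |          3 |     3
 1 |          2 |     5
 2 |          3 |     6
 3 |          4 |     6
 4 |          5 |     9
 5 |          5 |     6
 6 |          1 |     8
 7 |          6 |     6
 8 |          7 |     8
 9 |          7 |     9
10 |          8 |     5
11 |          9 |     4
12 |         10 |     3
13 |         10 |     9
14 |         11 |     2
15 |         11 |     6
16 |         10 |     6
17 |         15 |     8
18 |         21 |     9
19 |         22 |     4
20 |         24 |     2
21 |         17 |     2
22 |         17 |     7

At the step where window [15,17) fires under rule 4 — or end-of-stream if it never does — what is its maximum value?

i=0 t=3 v=3: → [3,5),[2,4); WM=−∞
i=1 t=2 v=5: → [2,4),[1,3); WM=−∞
i=2 t=3 v=6: → [3,5),[2,4); WM=3; [1,3) fires=5
i=3 t=4 v=6: → [4,6),[3,5); WM=3
i=4 t=5 v=9: → [5,7),[4,6); WM=3
i=5 t=5 v=6: → [5,7),[4,6); WM=5; [2,4) fires=6 [3,5) fires=6
i=6 t=1 v=8: DROP (t<5-0); WM=5
i=7 t=6 v=6: → [6,8),[5,7); WM=5
i=8 t=7 v=8: → [7,9),[6,8); WM=7; [4,6) fires=9 [5,7) fires=9
i=9 t=7 v=9: → [7,9),[6,8); WM=7
i=10 t=8 v=5: → [8,10),[7,9); WM=7
i=11 t=9 v=4: → [9,11),[8,10); WM=9; [6,8) fires=9 [7,9) fires=9
i=12 t=10 v=3: → [10,12),[9,11); WM=9
i=13 t=10 v=9: → [10,12),[9,11); WM=9
i=14 t=11 v=2: → [11,13),[10,12); WM=11; [8,10) fires=5 [9,11) fires=9
i=15 t=11 v=6: → [11,13),[10,12); WM=11
i=16 t=10 v=6: DROP (t<11-0); WM=11
i=17 t=15 v=8: → [15,17),[14,16); WM=15; [10,12) fires=9 [11,13) fires=6
i=18 t=21 v=9: → [21,23),[20,22); WM=15
i=19 t=22 v=4: → [22,24),[21,23); WM=15
i=20 t=24 v=2: → [24,26),[23,25); WM=24; [14,16) fires=8 [15,17) fires=8 [20,22) fires=9 [21,23) fires=9 [22,24) fires=4
i=21 t=17 v=2: DROP (t<24-0); WM=24
i=22 t=17 v=7: DROP (t<24-0); WM=24

8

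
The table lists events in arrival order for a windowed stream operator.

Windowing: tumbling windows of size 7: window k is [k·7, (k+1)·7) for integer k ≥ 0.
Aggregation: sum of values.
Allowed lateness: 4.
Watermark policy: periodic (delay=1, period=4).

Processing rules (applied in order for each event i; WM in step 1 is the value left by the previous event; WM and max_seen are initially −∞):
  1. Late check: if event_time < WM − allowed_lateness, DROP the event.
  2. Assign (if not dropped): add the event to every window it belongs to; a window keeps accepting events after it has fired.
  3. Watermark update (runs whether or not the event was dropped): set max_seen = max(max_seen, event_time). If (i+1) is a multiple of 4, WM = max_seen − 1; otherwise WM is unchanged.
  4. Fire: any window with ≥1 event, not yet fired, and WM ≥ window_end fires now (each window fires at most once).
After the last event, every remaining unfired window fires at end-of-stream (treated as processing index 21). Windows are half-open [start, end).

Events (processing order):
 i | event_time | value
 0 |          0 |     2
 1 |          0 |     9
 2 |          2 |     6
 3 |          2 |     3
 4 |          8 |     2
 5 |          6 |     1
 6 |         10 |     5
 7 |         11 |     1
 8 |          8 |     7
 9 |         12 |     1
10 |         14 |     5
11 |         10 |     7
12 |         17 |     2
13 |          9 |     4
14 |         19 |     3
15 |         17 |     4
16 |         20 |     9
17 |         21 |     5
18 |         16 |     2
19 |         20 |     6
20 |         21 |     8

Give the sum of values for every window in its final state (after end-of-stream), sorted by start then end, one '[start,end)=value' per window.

i=0 t=0 v=2: → [0,7); WM=−∞
i=1 t=0 v=9: → [0,7); WM=−∞
i=2 t=2 v=6: → [0,7); WM=−∞
i=3 t=2 v=3: → [0,7); WM=1
i=4 t=8 v=2: → [7,14); WM=1
i=5 t=6 v=1: → [0,7); WM=1
i=6 t=10 v=5: → [7,14); WM=1
i=7 t=11 v=1: → [7,14); WM=10; [0,7) fires=21
i=8 t=8 v=7: → [7,14); WM=10
i=9 t=12 v=1: → [7,14); WM=10
i=10 t=14 v=5: → [14,21); WM=10
i=11 t=10 v=7: → [7,14); WM=13
i=12 t=17 v=2: → [14,21); WM=13
i=13 t=9 v=4: → [7,14); WM=13
i=14 t=19 v=3: → [14,21); WM=13
i=15 t=17 v=4: → [14,21); WM=18; [7,14) fires=27
i=16 t=20 v=9: → [14,21); WM=18
i=17 t=21 v=5: → [21,28); WM=18
i=18 t=16 v=2: → [14,21); WM=18
i=19 t=20 v=6: → [14,21); WM=20
i=20 t=21 v=8: → [21,28); WM=20

[0,7)=21 [7,14)=27 [14,21)=31 [21,28)=13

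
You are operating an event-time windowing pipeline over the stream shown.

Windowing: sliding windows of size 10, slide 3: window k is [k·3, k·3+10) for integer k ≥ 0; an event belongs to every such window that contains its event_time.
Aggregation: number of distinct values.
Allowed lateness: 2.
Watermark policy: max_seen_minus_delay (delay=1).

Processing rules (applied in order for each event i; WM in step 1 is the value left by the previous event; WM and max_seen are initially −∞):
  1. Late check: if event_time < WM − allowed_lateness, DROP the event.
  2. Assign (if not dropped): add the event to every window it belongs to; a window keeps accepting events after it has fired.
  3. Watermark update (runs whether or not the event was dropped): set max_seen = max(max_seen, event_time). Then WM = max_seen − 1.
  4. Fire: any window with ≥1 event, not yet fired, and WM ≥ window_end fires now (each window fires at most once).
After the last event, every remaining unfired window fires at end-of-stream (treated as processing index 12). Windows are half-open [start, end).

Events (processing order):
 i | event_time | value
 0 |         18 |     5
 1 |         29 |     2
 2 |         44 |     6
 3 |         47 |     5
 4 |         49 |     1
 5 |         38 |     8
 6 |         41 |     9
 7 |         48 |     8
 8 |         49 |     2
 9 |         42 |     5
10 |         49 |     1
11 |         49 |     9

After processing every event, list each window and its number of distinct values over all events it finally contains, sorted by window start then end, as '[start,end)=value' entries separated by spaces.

[9,19)=1 [12,22)=1 [15,25)=1 [18,28)=1 [21,31)=1 [24,34)=1 [27,37)=1 [36,46)=1 [39,49)=3 [42,52)=6 [45,55)=5 [48,58)=4

i=0 t=18 v=5: → [18,28),[15,25),[12,22),[9,19); WM=17
i=1 t=29 v=2: → [27,37),[24,34),[21,31); WM=28; [9,19) fires=1 [12,22) fires=1 [15,25) fires=1 [18,28) fires=1
i=2 t=44 v=6: → [42,52),[39,49),[36,46); WM=43; [21,31) fires=1 [24,34) fires=1 [27,37) fires=1
i=3 t=47 v=5: → [45,55),[42,52),[39,49); WM=46; [36,46) fires=1
i=4 t=49 v=1: → [48,58),[45,55),[42,52); WM=48
i=5 t=38 v=8: DROP (t<48-2); WM=48
i=6 t=41 v=9: DROP (t<48-2); WM=48
i=7 t=48 v=8: → [48,58),[45,55),[42,52),[39,49); WM=48
i=8 t=49 v=2: → [48,58),[45,55),[42,52); WM=48
i=9 t=42 v=5: DROP (t<48-2); WM=48
i=10 t=49 v=1: → [48,58),[45,55),[42,52); WM=48
i=11 t=49 v=9: → [48,58),[45,55),[42,52); WM=48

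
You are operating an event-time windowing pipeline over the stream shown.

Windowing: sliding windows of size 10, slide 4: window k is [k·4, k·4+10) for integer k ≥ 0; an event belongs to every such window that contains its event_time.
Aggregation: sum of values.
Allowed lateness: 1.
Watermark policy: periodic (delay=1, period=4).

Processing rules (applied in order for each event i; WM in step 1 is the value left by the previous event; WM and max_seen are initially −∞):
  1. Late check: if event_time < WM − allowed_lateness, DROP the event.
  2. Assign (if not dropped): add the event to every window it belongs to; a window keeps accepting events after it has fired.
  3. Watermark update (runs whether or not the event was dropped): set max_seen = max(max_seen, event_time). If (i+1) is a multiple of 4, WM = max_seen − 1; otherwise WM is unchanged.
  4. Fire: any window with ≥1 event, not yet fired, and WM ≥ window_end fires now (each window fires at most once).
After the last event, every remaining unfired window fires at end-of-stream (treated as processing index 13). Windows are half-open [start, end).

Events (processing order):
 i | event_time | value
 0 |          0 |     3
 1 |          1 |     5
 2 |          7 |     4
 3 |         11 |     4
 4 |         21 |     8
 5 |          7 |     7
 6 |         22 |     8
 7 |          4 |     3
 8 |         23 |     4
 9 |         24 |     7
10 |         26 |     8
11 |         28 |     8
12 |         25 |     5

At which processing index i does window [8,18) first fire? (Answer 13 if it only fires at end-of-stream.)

i=0 t=0 v=3: → [0,10); WM=−∞
i=1 t=1 v=5: → [0,10); WM=−∞
i=2 t=7 v=4: → [4,14),[0,10); WM=−∞
i=3 t=11 v=4: → [8,18),[4,14); WM=10; [0,10) fires=12
i=4 t=21 v=8: → [20,30),[16,26),[12,22); WM=10
i=5 t=7 v=7: DROP (t<10-1); WM=10
i=6 t=22 v=8: → [20,30),[16,26); WM=10
i=7 t=4 v=3: DROP (t<10-1); WM=21; [4,14) fires=8 [8,18) fires=4
i=8 t=23 v=4: → [20,30),[16,26); WM=21
i=9 t=24 v=7: → [24,34),[20,30),[16,26); WM=21
i=10 t=26 v=8: → [24,34),[20,30); WM=21
i=11 t=28 v=8: → [28,38),[24,34),[20,30); WM=27; [12,22) fires=8 [16,26) fires=27
i=12 t=25 v=5: DROP (t<27-1); WM=27

7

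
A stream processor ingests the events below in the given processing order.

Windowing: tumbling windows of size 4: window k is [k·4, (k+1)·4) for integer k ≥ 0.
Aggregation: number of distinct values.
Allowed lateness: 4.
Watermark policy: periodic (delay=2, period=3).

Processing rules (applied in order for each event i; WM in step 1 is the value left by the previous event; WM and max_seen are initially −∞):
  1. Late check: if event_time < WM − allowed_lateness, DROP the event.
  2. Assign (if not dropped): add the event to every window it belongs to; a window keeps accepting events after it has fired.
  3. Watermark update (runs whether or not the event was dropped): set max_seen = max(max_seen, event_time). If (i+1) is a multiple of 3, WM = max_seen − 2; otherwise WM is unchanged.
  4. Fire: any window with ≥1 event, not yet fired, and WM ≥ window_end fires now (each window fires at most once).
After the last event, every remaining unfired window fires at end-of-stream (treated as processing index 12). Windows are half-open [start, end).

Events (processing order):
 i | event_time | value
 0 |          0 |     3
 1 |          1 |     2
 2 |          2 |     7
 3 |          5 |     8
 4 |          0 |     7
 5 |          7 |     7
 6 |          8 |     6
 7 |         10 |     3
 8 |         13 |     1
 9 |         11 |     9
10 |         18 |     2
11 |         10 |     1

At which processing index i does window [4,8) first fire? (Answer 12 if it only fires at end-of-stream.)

8

i=0 t=0 v=3: → [0,4); WM=−∞
i=1 t=1 v=2: → [0,4); WM=−∞
i=2 t=2 v=7: → [0,4); WM=0
i=3 t=5 v=8: → [4,8); WM=0
i=4 t=0 v=7: → [0,4); WM=0
i=5 t=7 v=7: → [4,8); WM=5; [0,4) fires=3
i=6 t=8 v=6: → [8,12); WM=5
i=7 t=10 v=3: → [8,12); WM=5
i=8 t=13 v=1: → [12,16); WM=11; [4,8) fires=2
i=9 t=11 v=9: → [8,12); WM=11
i=10 t=18 v=2: → [16,20); WM=11
i=11 t=10 v=1: → [8,12); WM=16; [8,12) fires=4 [12,16) fires=1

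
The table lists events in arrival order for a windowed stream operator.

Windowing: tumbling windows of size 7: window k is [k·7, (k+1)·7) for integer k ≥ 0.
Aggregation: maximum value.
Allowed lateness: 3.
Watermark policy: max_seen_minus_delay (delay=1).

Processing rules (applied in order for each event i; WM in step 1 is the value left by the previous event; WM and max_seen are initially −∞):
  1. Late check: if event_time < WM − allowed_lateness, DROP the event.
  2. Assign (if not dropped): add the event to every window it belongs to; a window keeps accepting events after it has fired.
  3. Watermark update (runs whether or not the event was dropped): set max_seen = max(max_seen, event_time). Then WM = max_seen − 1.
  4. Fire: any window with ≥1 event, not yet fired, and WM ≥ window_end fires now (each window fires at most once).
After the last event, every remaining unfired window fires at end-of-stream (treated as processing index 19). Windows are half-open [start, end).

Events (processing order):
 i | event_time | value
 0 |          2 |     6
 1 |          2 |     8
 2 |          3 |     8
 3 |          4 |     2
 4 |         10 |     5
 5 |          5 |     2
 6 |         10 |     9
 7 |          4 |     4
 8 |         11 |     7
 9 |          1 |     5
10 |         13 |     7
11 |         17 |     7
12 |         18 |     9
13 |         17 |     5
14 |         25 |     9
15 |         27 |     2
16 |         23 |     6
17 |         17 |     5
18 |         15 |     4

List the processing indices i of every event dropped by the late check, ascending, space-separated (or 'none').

i=0 t=2 v=6: → [0,7); WM=1
i=1 t=2 v=8: → [0,7); WM=1
i=2 t=3 v=8: → [0,7); WM=2
i=3 t=4 v=2: → [0,7); WM=3
i=4 t=10 v=5: → [7,14); WM=9; [0,7) fires=8
i=5 t=5 v=2: DROP (t<9-3); WM=9
i=6 t=10 v=9: → [7,14); WM=9
i=7 t=4 v=4: DROP (t<9-3); WM=9
i=8 t=11 v=7: → [7,14); WM=10
i=9 t=1 v=5: DROP (t<10-3); WM=10
i=10 t=13 v=7: → [7,14); WM=12
i=11 t=17 v=7: → [14,21); WM=16; [7,14) fires=9
i=12 t=18 v=9: → [14,21); WM=17
i=13 t=17 v=5: → [14,21); WM=17
i=14 t=25 v=9: → [21,28); WM=24; [14,21) fires=9
i=15 t=27 v=2: → [21,28); WM=26
i=16 t=23 v=6: → [21,28); WM=26
i=17 t=17 v=5: DROP (t<26-3); WM=26
i=18 t=15 v=4: DROP (t<26-3); WM=26

5 7 9 17 18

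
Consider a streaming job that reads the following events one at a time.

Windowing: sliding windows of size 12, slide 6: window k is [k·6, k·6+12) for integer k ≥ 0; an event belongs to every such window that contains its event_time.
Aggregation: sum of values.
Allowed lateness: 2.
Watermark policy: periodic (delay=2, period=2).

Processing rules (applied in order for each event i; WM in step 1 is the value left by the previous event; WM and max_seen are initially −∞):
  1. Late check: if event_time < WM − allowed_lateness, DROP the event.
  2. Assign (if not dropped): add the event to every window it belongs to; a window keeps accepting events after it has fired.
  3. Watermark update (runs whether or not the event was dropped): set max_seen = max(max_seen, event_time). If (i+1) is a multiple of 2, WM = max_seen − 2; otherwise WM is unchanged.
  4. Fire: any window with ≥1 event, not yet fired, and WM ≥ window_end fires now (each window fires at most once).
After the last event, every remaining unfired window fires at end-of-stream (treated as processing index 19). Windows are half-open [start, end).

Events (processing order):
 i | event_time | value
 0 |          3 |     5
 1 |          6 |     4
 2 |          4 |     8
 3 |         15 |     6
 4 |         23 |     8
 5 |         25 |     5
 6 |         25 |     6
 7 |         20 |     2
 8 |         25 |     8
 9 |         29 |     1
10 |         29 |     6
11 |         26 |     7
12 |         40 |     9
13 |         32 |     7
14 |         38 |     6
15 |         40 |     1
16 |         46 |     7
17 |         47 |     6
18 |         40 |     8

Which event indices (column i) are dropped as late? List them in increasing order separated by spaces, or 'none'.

7 18

i=0 t=3 v=5: → [0,12); WM=−∞
i=1 t=6 v=4: → [6,18),[0,12); WM=4
i=2 t=4 v=8: → [0,12); WM=4
i=3 t=15 v=6: → [12,24),[6,18); WM=13; [0,12) fires=17
i=4 t=23 v=8: → [18,30),[12,24); WM=13
i=5 t=25 v=5: → [24,36),[18,30); WM=23; [6,18) fires=10
i=6 t=25 v=6: → [24,36),[18,30); WM=23
i=7 t=20 v=2: DROP (t<23-2); WM=23
i=8 t=25 v=8: → [24,36),[18,30); WM=23
i=9 t=29 v=1: → [24,36),[18,30); WM=27; [12,24) fires=14
i=10 t=29 v=6: → [24,36),[18,30); WM=27
i=11 t=26 v=7: → [24,36),[18,30); WM=27
i=12 t=40 v=9: → [36,48),[30,42); WM=27
i=13 t=32 v=7: → [30,42),[24,36); WM=38; [18,30) fires=41 [24,36) fires=40
i=14 t=38 v=6: → [36,48),[30,42); WM=38
i=15 t=40 v=1: → [36,48),[30,42); WM=38
i=16 t=46 v=7: → [42,54),[36,48); WM=38
i=17 t=47 v=6: → [42,54),[36,48); WM=45; [30,42) fires=23
i=18 t=40 v=8: DROP (t<45-2); WM=45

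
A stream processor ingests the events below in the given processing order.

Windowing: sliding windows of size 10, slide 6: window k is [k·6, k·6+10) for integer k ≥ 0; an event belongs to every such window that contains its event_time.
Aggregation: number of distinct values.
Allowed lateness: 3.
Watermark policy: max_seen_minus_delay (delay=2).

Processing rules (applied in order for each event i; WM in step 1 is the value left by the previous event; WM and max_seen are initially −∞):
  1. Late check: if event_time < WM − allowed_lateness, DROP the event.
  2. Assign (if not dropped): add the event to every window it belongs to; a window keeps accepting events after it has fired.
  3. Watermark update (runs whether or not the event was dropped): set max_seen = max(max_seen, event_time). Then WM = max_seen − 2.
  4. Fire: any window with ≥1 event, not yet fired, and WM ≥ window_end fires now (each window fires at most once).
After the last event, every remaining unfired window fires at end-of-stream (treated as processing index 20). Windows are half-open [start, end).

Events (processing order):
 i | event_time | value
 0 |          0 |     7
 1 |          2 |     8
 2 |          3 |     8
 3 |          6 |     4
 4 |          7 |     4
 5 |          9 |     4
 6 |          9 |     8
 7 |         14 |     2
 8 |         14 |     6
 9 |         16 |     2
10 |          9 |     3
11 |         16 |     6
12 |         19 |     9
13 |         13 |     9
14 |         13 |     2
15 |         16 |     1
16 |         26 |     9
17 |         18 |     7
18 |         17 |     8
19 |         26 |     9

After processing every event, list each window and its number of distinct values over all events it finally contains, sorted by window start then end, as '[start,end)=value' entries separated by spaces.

[0,10)=3 [6,16)=4 [12,22)=4 [18,28)=1 [24,34)=1

i=0 t=0 v=7: → [0,10); WM=-2
i=1 t=2 v=8: → [0,10); WM=0
i=2 t=3 v=8: → [0,10); WM=1
i=3 t=6 v=4: → [6,16),[0,10); WM=4
i=4 t=7 v=4: → [6,16),[0,10); WM=5
i=5 t=9 v=4: → [6,16),[0,10); WM=7
i=6 t=9 v=8: → [6,16),[0,10); WM=7
i=7 t=14 v=2: → [12,22),[6,16); WM=12; [0,10) fires=3
i=8 t=14 v=6: → [12,22),[6,16); WM=12
i=9 t=16 v=2: → [12,22); WM=14
i=10 t=9 v=3: DROP (t<14-3); WM=14
i=11 t=16 v=6: → [12,22); WM=14
i=12 t=19 v=9: → [18,28),[12,22); WM=17; [6,16) fires=4
i=13 t=13 v=9: DROP (t<17-3); WM=17
i=14 t=13 v=2: DROP (t<17-3); WM=17
i=15 t=16 v=1: → [12,22); WM=17
i=16 t=26 v=9: → [24,34),[18,28); WM=24; [12,22) fires=4
i=17 t=18 v=7: DROP (t<24-3); WM=24
i=18 t=17 v=8: DROP (t<24-3); WM=24
i=19 t=26 v=9: → [24,34),[18,28); WM=24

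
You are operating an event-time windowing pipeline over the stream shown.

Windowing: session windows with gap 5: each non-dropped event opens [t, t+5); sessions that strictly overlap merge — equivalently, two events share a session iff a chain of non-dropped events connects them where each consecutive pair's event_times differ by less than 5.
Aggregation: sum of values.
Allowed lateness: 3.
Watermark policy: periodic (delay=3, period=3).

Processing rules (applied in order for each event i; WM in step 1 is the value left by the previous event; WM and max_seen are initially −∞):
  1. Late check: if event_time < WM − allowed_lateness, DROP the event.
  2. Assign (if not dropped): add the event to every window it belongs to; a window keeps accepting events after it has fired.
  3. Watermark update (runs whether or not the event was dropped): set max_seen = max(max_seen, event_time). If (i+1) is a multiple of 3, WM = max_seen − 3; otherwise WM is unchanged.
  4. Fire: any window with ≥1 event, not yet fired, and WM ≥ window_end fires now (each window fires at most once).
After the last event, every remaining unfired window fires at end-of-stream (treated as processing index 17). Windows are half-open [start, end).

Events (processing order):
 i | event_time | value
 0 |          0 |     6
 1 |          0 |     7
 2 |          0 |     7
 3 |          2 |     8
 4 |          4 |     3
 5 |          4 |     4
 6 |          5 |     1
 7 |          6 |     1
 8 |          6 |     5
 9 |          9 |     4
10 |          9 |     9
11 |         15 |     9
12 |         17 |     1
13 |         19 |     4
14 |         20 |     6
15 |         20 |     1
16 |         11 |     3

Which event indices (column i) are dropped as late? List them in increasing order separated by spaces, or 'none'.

i=0 t=0 v=6: → [0,5); WM=−∞
i=1 t=0 v=7: → [0,5); WM=−∞
i=2 t=0 v=7: → [0,5); WM=-3
i=3 t=2 v=8: → [0,7); WM=-3
i=4 t=4 v=3: → [0,9); WM=-3
i=5 t=4 v=4: → [0,9); WM=1
i=6 t=5 v=1: → [0,10); WM=1
i=7 t=6 v=1: → [0,11); WM=1
i=8 t=6 v=5: → [0,11); WM=3
i=9 t=9 v=4: → [0,14); WM=3
i=10 t=9 v=9: → [0,14); WM=3
i=11 t=15 v=9: → [15,20); WM=12
i=12 t=17 v=1: → [15,22); WM=12
i=13 t=19 v=4: → [15,24); WM=12
i=14 t=20 v=6: → [15,25); WM=17
i=15 t=20 v=1: → [15,25); WM=17
i=16 t=11 v=3: DROP (t<17-3); WM=17

16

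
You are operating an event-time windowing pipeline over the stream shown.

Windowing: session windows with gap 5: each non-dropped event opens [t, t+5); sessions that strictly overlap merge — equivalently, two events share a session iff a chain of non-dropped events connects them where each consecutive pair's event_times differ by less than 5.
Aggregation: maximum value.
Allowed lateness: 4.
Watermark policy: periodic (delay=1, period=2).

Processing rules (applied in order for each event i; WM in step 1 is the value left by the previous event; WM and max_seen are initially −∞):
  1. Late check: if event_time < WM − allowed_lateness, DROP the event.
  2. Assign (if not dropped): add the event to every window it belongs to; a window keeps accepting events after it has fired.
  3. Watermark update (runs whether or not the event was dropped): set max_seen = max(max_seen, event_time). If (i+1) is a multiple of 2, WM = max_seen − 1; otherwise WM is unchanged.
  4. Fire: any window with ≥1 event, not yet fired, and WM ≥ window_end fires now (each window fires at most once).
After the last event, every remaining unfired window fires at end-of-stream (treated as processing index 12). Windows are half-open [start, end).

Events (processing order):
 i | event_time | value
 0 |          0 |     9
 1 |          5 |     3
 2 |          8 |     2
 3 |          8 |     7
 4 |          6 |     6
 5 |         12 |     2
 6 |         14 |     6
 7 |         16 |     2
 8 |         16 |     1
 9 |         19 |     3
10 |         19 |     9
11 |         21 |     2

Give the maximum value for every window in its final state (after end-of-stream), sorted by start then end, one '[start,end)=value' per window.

[0,5)=9 [5,26)=9

i=0 t=0 v=9: → [0,5); WM=−∞
i=1 t=5 v=3: → [5,10); WM=4
i=2 t=8 v=2: → [5,13); WM=4
i=3 t=8 v=7: → [5,13); WM=7
i=4 t=6 v=6: → [5,13); WM=7
i=5 t=12 v=2: → [5,17); WM=11
i=6 t=14 v=6: → [5,19); WM=11
i=7 t=16 v=2: → [5,21); WM=15
i=8 t=16 v=1: → [5,21); WM=15
i=9 t=19 v=3: → [5,24); WM=18
i=10 t=19 v=9: → [5,24); WM=18
i=11 t=21 v=2: → [5,26); WM=20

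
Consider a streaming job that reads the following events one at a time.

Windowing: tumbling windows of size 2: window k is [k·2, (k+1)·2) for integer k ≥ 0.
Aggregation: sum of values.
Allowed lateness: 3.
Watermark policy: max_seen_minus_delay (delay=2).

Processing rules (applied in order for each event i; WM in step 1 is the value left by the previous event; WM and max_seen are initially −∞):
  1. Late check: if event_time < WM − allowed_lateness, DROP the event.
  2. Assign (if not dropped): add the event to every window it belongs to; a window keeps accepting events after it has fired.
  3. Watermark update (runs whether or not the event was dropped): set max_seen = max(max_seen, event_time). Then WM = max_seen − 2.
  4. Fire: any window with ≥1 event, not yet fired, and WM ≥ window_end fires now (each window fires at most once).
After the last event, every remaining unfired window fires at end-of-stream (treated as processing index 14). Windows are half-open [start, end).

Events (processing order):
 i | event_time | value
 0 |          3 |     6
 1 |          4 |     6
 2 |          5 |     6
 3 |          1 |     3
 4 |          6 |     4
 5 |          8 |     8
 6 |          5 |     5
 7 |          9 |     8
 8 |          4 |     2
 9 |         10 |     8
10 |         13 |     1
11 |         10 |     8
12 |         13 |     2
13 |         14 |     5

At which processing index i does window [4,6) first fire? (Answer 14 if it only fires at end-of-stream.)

i=0 t=3 v=6: → [2,4); WM=1
i=1 t=4 v=6: → [4,6); WM=2
i=2 t=5 v=6: → [4,6); WM=3
i=3 t=1 v=3: → [0,2); WM=3; [0,2) fires=3
i=4 t=6 v=4: → [6,8); WM=4; [2,4) fires=6
i=5 t=8 v=8: → [8,10); WM=6; [4,6) fires=12
i=6 t=5 v=5: → [4,6); WM=6
i=7 t=9 v=8: → [8,10); WM=7
i=8 t=4 v=2: → [4,6); WM=7
i=9 t=10 v=8: → [10,12); WM=8; [6,8) fires=4
i=10 t=13 v=1: → [12,14); WM=11; [8,10) fires=16
i=11 t=10 v=8: → [10,12); WM=11
i=12 t=13 v=2: → [12,14); WM=11
i=13 t=14 v=5: → [14,16); WM=12; [10,12) fires=16

5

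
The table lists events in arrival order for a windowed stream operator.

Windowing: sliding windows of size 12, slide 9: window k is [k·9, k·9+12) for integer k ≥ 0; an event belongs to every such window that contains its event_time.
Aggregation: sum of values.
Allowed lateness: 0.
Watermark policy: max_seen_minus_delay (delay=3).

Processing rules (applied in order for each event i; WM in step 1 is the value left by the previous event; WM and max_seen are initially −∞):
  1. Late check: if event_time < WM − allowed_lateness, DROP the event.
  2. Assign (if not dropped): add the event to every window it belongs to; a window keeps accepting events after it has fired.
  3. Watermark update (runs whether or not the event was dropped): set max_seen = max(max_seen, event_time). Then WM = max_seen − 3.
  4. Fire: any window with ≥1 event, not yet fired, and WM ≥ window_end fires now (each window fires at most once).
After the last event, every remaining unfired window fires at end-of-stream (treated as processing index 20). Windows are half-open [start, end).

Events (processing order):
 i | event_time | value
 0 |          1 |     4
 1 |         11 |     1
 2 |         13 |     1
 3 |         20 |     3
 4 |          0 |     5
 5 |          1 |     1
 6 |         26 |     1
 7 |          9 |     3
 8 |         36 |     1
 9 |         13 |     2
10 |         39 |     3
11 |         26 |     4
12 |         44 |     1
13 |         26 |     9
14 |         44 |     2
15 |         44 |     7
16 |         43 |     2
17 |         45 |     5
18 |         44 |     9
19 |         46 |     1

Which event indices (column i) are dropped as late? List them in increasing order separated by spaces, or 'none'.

i=0 t=1 v=4: → [0,12); WM=-2
i=1 t=11 v=1: → [9,21),[0,12); WM=8
i=2 t=13 v=1: → [9,21); WM=10
i=3 t=20 v=3: → [18,30),[9,21); WM=17; [0,12) fires=5
i=4 t=0 v=5: DROP (t<17-0); WM=17
i=5 t=1 v=1: DROP (t<17-0); WM=17
i=6 t=26 v=1: → [18,30); WM=23; [9,21) fires=5
i=7 t=9 v=3: DROP (t<23-0); WM=23
i=8 t=36 v=1: → [36,48),[27,39); WM=33; [18,30) fires=4
i=9 t=13 v=2: DROP (t<33-0); WM=33
i=10 t=39 v=3: → [36,48); WM=36
i=11 t=26 v=4: DROP (t<36-0); WM=36
i=12 t=44 v=1: → [36,48); WM=41; [27,39) fires=1
i=13 t=26 v=9: DROP (t<41-0); WM=41
i=14 t=44 v=2: → [36,48); WM=41
i=15 t=44 v=7: → [36,48); WM=41
i=16 t=43 v=2: → [36,48); WM=41
i=17 t=45 v=5: → [45,57),[36,48); WM=42
i=18 t=44 v=9: → [36,48); WM=42
i=19 t=46 v=1: → [45,57),[36,48); WM=43

4 5 7 9 11 13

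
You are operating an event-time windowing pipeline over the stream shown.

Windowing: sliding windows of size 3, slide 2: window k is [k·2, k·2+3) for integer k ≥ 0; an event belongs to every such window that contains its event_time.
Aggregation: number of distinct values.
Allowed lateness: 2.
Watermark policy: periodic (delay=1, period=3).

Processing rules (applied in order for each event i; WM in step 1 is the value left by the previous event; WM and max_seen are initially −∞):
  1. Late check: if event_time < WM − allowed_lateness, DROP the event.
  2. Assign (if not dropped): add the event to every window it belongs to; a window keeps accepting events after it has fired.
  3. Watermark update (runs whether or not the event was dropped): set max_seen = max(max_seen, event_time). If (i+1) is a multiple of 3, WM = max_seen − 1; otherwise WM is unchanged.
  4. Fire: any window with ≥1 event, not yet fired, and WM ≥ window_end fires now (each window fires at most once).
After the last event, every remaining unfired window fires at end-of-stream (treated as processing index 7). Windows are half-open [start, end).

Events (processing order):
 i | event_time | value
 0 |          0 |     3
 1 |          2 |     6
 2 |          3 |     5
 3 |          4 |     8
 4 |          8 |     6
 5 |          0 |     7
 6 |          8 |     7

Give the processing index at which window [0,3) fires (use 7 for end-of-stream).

i=0 t=0 v=3: → [0,3); WM=−∞
i=1 t=2 v=6: → [2,5),[0,3); WM=−∞
i=2 t=3 v=5: → [2,5); WM=2
i=3 t=4 v=8: → [4,7),[2,5); WM=2
i=4 t=8 v=6: → [8,11),[6,9); WM=2
i=5 t=0 v=7: → [0,3); WM=7; [0,3) fires=3 [2,5) fires=3 [4,7) fires=1
i=6 t=8 v=7: → [8,11),[6,9); WM=7

5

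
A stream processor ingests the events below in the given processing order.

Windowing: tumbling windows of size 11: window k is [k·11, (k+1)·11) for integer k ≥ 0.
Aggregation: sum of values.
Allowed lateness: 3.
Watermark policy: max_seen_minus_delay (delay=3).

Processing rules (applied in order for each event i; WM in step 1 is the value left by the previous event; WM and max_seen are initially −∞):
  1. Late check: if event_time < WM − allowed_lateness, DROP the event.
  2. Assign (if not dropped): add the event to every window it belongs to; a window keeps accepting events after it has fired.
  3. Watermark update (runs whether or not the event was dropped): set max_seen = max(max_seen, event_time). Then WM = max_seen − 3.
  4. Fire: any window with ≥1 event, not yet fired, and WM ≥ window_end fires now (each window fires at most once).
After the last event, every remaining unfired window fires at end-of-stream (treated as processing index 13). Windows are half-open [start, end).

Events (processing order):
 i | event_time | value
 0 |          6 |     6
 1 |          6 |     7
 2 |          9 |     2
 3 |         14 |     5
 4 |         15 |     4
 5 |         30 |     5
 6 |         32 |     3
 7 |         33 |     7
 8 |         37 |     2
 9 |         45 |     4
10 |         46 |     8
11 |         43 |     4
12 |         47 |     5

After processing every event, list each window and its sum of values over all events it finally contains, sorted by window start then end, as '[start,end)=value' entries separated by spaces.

i=0 t=6 v=6: → [0,11); WM=3
i=1 t=6 v=7: → [0,11); WM=3
i=2 t=9 v=2: → [0,11); WM=6
i=3 t=14 v=5: → [11,22); WM=11; [0,11) fires=15
i=4 t=15 v=4: → [11,22); WM=12
i=5 t=30 v=5: → [22,33); WM=27; [11,22) fires=9
i=6 t=32 v=3: → [22,33); WM=29
i=7 t=33 v=7: → [33,44); WM=30
i=8 t=37 v=2: → [33,44); WM=34; [22,33) fires=8
i=9 t=45 v=4: → [44,55); WM=42
i=10 t=46 v=8: → [44,55); WM=43
i=11 t=43 v=4: → [33,44); WM=43
i=12 t=47 v=5: → [44,55); WM=44; [33,44) fires=13

[0,11)=15 [11,22)=9 [22,33)=8 [33,44)=13 [44,55)=17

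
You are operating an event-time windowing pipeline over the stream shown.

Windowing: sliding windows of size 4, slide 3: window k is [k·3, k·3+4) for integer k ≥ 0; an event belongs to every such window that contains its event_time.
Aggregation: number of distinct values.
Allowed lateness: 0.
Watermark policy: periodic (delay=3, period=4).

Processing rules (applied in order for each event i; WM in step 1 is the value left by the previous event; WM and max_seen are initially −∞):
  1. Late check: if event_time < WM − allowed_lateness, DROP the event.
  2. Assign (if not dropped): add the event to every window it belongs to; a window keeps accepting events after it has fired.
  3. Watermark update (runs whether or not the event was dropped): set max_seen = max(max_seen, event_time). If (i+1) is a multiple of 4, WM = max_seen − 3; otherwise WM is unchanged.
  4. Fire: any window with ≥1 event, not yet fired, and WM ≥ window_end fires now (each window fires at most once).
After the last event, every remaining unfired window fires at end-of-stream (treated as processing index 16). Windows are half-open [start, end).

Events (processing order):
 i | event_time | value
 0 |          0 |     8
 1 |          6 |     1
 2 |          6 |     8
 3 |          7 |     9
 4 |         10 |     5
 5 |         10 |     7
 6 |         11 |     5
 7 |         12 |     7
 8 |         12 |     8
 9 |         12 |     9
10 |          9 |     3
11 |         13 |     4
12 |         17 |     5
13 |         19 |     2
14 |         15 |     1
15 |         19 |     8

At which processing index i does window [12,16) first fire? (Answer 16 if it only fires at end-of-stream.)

15

i=0 t=0 v=8: → [0,4); WM=−∞
i=1 t=6 v=1: → [6,10),[3,7); WM=−∞
i=2 t=6 v=8: → [6,10),[3,7); WM=−∞
i=3 t=7 v=9: → [6,10); WM=4; [0,4) fires=1
i=4 t=10 v=5: → [9,13); WM=4
i=5 t=10 v=7: → [9,13); WM=4
i=6 t=11 v=5: → [9,13); WM=4
i=7 t=12 v=7: → [12,16),[9,13); WM=9; [3,7) fires=2
i=8 t=12 v=8: → [12,16),[9,13); WM=9
i=9 t=12 v=9: → [12,16),[9,13); WM=9
i=10 t=9 v=3: → [9,13),[6,10); WM=9
i=11 t=13 v=4: → [12,16); WM=10; [6,10) fires=4
i=12 t=17 v=5: → [15,19); WM=10
i=13 t=19 v=2: → [18,22); WM=10
i=14 t=15 v=1: → [15,19),[12,16); WM=10
i=15 t=19 v=8: → [18,22); WM=16; [9,13) fires=5 [12,16) fires=5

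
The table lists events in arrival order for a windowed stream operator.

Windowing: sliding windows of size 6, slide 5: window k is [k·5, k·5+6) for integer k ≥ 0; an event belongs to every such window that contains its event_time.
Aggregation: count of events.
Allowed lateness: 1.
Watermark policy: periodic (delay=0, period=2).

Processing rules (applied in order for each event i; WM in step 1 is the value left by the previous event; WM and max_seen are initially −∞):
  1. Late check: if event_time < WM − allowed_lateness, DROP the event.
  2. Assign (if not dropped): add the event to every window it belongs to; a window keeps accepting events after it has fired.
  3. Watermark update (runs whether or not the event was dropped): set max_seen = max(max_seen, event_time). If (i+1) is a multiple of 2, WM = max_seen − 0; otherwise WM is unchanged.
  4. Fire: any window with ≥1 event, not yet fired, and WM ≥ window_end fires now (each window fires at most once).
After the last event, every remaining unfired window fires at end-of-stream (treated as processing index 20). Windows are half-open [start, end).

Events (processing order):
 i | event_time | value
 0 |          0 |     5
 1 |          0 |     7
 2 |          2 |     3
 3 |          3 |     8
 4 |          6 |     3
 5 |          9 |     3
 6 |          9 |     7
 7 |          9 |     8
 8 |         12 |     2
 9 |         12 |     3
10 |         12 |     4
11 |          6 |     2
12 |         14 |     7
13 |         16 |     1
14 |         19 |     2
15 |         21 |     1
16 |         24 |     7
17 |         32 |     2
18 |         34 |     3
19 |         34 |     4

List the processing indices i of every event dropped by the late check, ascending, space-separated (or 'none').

11

i=0 t=0 v=5: → [0,6); WM=−∞
i=1 t=0 v=7: → [0,6); WM=0
i=2 t=2 v=3: → [0,6); WM=0
i=3 t=3 v=8: → [0,6); WM=3
i=4 t=6 v=3: → [5,11); WM=3
i=5 t=9 v=3: → [5,11); WM=9; [0,6) fires=4
i=6 t=9 v=7: → [5,11); WM=9
i=7 t=9 v=8: → [5,11); WM=9
i=8 t=12 v=2: → [10,16); WM=9
i=9 t=12 v=3: → [10,16); WM=12; [5,11) fires=4
i=10 t=12 v=4: → [10,16); WM=12
i=11 t=6 v=2: DROP (t<12-1); WM=12
i=12 t=14 v=7: → [10,16); WM=12
i=13 t=16 v=1: → [15,21); WM=16; [10,16) fires=4
i=14 t=19 v=2: → [15,21); WM=16
i=15 t=21 v=1: → [20,26); WM=21; [15,21) fires=2
i=16 t=24 v=7: → [20,26); WM=21
i=17 t=32 v=2: → [30,36); WM=32; [20,26) fires=2
i=18 t=34 v=3: → [30,36); WM=32
i=19 t=34 v=4: → [30,36); WM=34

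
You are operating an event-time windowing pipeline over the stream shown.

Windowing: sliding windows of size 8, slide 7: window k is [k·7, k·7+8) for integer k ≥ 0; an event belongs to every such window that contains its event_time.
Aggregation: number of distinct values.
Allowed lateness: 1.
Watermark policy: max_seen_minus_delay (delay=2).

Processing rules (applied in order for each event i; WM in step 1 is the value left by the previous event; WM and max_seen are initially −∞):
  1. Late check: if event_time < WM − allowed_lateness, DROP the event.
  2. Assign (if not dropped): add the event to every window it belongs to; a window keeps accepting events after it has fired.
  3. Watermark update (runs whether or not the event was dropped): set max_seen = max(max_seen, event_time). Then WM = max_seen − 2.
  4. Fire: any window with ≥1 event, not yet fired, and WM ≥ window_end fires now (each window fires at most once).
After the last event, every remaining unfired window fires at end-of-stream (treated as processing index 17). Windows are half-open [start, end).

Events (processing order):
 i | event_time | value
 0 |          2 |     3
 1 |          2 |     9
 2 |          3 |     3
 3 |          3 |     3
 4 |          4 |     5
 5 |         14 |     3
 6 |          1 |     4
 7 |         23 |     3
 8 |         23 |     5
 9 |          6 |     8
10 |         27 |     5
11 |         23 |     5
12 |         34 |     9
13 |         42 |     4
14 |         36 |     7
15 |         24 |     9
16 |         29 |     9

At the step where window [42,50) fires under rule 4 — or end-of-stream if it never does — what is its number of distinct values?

1

i=0 t=2 v=3: → [0,8); WM=0
i=1 t=2 v=9: → [0,8); WM=0
i=2 t=3 v=3: → [0,8); WM=1
i=3 t=3 v=3: → [0,8); WM=1
i=4 t=4 v=5: → [0,8); WM=2
i=5 t=14 v=3: → [14,22),[7,15); WM=12; [0,8) fires=3
i=6 t=1 v=4: DROP (t<12-1); WM=12
i=7 t=23 v=3: → [21,29); WM=21; [7,15) fires=1
i=8 t=23 v=5: → [21,29); WM=21
i=9 t=6 v=8: DROP (t<21-1); WM=21
i=10 t=27 v=5: → [21,29); WM=25; [14,22) fires=1
i=11 t=23 v=5: DROP (t<25-1); WM=25
i=12 t=34 v=9: → [28,36); WM=32; [21,29) fires=2
i=13 t=42 v=4: → [42,50),[35,43); WM=40; [28,36) fires=1
i=14 t=36 v=7: DROP (t<40-1); WM=40
i=15 t=24 v=9: DROP (t<40-1); WM=40
i=16 t=29 v=9: DROP (t<40-1); WM=40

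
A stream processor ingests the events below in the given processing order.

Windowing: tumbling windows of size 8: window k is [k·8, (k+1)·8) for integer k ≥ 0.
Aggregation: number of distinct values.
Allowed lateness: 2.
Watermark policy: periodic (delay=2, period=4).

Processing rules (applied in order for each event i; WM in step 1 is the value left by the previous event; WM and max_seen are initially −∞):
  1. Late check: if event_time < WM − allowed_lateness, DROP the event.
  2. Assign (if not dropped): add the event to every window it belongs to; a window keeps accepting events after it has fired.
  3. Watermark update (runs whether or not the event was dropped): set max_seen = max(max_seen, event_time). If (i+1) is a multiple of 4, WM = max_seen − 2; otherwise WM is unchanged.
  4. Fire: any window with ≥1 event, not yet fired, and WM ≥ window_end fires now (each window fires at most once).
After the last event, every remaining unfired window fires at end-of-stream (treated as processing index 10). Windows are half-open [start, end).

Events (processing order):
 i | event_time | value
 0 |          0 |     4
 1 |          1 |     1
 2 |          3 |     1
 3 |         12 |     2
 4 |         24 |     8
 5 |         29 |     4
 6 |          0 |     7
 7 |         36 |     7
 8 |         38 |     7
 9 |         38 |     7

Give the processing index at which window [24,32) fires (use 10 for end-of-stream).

7

i=0 t=0 v=4: → [0,8); WM=−∞
i=1 t=1 v=1: → [0,8); WM=−∞
i=2 t=3 v=1: → [0,8); WM=−∞
i=3 t=12 v=2: → [8,16); WM=10; [0,8) fires=2
i=4 t=24 v=8: → [24,32); WM=10
i=5 t=29 v=4: → [24,32); WM=10
i=6 t=0 v=7: DROP (t<10-2); WM=10
i=7 t=36 v=7: → [32,40); WM=34; [8,16) fires=1 [24,32) fires=2
i=8 t=38 v=7: → [32,40); WM=34
i=9 t=38 v=7: → [32,40); WM=34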